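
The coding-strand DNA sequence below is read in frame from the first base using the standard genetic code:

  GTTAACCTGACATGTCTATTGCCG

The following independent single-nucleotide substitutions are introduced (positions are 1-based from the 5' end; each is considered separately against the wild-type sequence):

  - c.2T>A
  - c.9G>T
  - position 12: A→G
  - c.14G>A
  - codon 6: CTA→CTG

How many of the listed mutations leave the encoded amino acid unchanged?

Codon 1: GTT (Val) → GAT (Asp) — missense.
Codon 3: CTG (Leu) → CTT (Leu) — synonymous.
Codon 4: ACA (Thr) → ACG (Thr) — synonymous.
Codon 5: TGT (Cys) → TAT (Tyr) — missense.
Codon 6: CTA (Leu) → CTG (Leu) — synonymous.
Synonymous: 3 of 5.

3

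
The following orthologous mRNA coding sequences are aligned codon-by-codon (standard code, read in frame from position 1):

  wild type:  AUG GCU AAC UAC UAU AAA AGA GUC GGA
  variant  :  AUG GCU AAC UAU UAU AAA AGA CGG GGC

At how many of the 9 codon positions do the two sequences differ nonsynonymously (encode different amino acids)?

Codon 1: AUG Met / AUG Met — identical.
Codon 2: GCU Ala / GCU Ala — identical.
Codon 3: AAC Asn / AAC Asn — identical.
Codon 4: UAC Tyr / UAU Tyr — synonymous.
Codon 5: UAU Tyr / UAU Tyr — identical.
Codon 6: AAA Lys / AAA Lys — identical.
Codon 7: AGA Arg / AGA Arg — identical.
Codon 8: GUC Val / CGG Arg — nonsynonymous.
Codon 9: GGA Gly / GGC Gly — synonymous.
Nonsynonymous differences: 1.

1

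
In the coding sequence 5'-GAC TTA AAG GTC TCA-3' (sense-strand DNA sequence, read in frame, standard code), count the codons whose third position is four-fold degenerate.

2

Codon 1 GAC (Asp): third position 2-fold.
Codon 2 TTA (Leu): third position 2-fold.
Codon 3 AAG (Lys): third position 2-fold.
Codon 4 GTC (Val): third position 4-fold.
Codon 5 TCA (Ser): third position 4-fold.
Four-fold degenerate third positions: 2.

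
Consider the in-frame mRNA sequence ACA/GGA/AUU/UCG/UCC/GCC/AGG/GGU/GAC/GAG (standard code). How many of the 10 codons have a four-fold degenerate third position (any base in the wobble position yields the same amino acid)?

6

Codon 1 ACA (Thr): third position 4-fold.
Codon 2 GGA (Gly): third position 4-fold.
Codon 3 AUU (Ile): third position 3-fold.
Codon 4 UCG (Ser): third position 4-fold.
Codon 5 UCC (Ser): third position 4-fold.
Codon 6 GCC (Ala): third position 4-fold.
Codon 7 AGG (Arg): third position 2-fold.
Codon 8 GGU (Gly): third position 4-fold.
Codon 9 GAC (Asp): third position 2-fold.
Codon 10 GAG (Glu): third position 2-fold.
Four-fold degenerate third positions: 6.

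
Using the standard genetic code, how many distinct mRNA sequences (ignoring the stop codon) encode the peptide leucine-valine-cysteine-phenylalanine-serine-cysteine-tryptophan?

1152

Leu: 6 codons.
Val: 4 codons.
Cys: 2 codons.
Phe: 2 codons.
Ser: 6 codons.
Cys: 2 codons.
Trp: 1 codon.
6 × 4 × 2 × 2 × 6 × 2 × 1 = 1152.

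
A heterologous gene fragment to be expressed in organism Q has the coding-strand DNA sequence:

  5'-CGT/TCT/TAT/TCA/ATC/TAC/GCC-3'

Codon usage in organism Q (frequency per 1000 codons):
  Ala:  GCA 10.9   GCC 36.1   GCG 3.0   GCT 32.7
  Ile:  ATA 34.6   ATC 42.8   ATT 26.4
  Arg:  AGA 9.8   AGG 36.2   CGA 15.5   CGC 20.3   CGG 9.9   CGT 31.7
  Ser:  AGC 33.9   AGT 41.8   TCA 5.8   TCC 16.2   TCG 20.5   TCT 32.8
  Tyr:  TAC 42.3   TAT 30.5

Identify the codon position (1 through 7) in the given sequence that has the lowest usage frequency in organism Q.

Codon 1 CGT (Arg): 31.7 per 1000.
Codon 2 TCT (Ser): 32.8 per 1000.
Codon 3 TAT (Tyr): 30.5 per 1000.
Codon 4 TCA (Ser): 5.8 per 1000.
Codon 5 ATC (Ile): 42.8 per 1000.
Codon 6 TAC (Tyr): 42.3 per 1000.
Codon 7 GCC (Ala): 36.1 per 1000.
Lowest frequency is 5.8 at codon 4.

4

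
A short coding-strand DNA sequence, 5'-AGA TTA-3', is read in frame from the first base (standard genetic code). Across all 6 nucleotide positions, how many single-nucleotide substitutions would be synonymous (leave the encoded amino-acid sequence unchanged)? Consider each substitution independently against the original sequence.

Codon 1 (AGA, Arg): 2 synonymous substitutions.
Codon 2 (TTA, Leu): 2 synonymous substitutions.
Total: 2 + 2 = 4.

4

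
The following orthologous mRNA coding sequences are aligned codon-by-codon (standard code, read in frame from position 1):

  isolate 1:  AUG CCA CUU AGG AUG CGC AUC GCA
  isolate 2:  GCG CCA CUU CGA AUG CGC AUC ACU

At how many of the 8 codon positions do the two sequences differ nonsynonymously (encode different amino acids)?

2

Codon 1: AUG Met / GCG Ala — nonsynonymous.
Codon 2: CCA Pro / CCA Pro — identical.
Codon 3: CUU Leu / CUU Leu — identical.
Codon 4: AGG Arg / CGA Arg — synonymous.
Codon 5: AUG Met / AUG Met — identical.
Codon 6: CGC Arg / CGC Arg — identical.
Codon 7: AUC Ile / AUC Ile — identical.
Codon 8: GCA Ala / ACU Thr — nonsynonymous.
Nonsynonymous differences: 2.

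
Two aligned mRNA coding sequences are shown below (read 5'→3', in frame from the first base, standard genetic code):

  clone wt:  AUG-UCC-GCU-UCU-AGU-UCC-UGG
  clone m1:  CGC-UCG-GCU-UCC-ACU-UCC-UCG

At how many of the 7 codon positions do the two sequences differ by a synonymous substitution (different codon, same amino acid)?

Codon 1: AUG Met / CGC Arg — nonsynonymous.
Codon 2: UCC Ser / UCG Ser — synonymous.
Codon 3: GCU Ala / GCU Ala — identical.
Codon 4: UCU Ser / UCC Ser — synonymous.
Codon 5: AGU Ser / ACU Thr — nonsynonymous.
Codon 6: UCC Ser / UCC Ser — identical.
Codon 7: UGG Trp / UCG Ser — nonsynonymous.
Synonymous differences: 2.

2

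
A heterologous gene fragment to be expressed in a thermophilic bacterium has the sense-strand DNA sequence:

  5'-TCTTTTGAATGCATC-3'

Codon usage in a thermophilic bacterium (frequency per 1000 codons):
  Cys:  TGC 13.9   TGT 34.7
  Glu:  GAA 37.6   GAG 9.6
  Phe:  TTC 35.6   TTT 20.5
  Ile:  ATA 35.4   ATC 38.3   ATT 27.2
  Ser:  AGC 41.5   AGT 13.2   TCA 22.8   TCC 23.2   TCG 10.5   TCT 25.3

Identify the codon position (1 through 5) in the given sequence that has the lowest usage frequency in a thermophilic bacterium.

4

Codon 1 TCT (Ser): 25.3 per 1000.
Codon 2 TTT (Phe): 20.5 per 1000.
Codon 3 GAA (Glu): 37.6 per 1000.
Codon 4 TGC (Cys): 13.9 per 1000.
Codon 5 ATC (Ile): 38.3 per 1000.
Lowest frequency is 13.9 at codon 4.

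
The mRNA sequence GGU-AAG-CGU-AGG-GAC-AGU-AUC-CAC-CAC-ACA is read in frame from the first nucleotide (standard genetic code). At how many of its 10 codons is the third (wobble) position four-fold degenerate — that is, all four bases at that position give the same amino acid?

3

Codon 1 GGU (Gly): third position 4-fold.
Codon 2 AAG (Lys): third position 2-fold.
Codon 3 CGU (Arg): third position 4-fold.
Codon 4 AGG (Arg): third position 2-fold.
Codon 5 GAC (Asp): third position 2-fold.
Codon 6 AGU (Ser): third position 2-fold.
Codon 7 AUC (Ile): third position 3-fold.
Codon 8 CAC (His): third position 2-fold.
Codon 9 CAC (His): third position 2-fold.
Codon 10 ACA (Thr): third position 4-fold.
Four-fold degenerate third positions: 3.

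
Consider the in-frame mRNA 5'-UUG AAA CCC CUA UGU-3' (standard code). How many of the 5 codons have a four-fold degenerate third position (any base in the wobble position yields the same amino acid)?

Codon 1 UUG (Leu): third position 2-fold.
Codon 2 AAA (Lys): third position 2-fold.
Codon 3 CCC (Pro): third position 4-fold.
Codon 4 CUA (Leu): third position 4-fold.
Codon 5 UGU (Cys): third position 2-fold.
Four-fold degenerate third positions: 2.

2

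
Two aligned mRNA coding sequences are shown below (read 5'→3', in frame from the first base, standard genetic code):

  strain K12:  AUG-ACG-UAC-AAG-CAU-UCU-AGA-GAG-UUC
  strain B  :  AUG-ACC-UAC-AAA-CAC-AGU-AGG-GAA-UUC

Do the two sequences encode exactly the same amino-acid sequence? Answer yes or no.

Codon 1: AUG Met / AUG Met — identical.
Codon 2: ACG Thr / ACC Thr — synonymous.
Codon 3: UAC Tyr / UAC Tyr — identical.
Codon 4: AAG Lys / AAA Lys — synonymous.
Codon 5: CAU His / CAC His — synonymous.
Codon 6: UCU Ser / AGU Ser — synonymous.
Codon 7: AGA Arg / AGG Arg — synonymous.
Codon 8: GAG Glu / GAA Glu — synonymous.
Codon 9: UUC Phe / UUC Phe — identical.
Nonsynonymous differences: 0 → same protein.

yes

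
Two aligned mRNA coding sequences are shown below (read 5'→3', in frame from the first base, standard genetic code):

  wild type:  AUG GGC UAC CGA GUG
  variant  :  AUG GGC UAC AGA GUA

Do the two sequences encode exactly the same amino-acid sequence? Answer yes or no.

yes

Codon 1: AUG Met / AUG Met — identical.
Codon 2: GGC Gly / GGC Gly — identical.
Codon 3: UAC Tyr / UAC Tyr — identical.
Codon 4: CGA Arg / AGA Arg — synonymous.
Codon 5: GUG Val / GUA Val — synonymous.
Nonsynonymous differences: 0 → same protein.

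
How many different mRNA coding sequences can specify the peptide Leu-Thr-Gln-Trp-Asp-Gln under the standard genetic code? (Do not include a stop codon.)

192

Leu: 6 codons.
Thr: 4 codons.
Gln: 2 codons.
Trp: 1 codon.
Asp: 2 codons.
Gln: 2 codons.
6 × 4 × 2 × 1 × 2 × 2 = 192.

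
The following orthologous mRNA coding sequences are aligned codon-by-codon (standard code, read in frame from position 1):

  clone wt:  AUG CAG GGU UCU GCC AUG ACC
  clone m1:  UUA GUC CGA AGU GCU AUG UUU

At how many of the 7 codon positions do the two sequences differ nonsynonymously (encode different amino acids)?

4

Codon 1: AUG Met / UUA Leu — nonsynonymous.
Codon 2: CAG Gln / GUC Val — nonsynonymous.
Codon 3: GGU Gly / CGA Arg — nonsynonymous.
Codon 4: UCU Ser / AGU Ser — synonymous.
Codon 5: GCC Ala / GCU Ala — synonymous.
Codon 6: AUG Met / AUG Met — identical.
Codon 7: ACC Thr / UUU Phe — nonsynonymous.
Nonsynonymous differences: 4.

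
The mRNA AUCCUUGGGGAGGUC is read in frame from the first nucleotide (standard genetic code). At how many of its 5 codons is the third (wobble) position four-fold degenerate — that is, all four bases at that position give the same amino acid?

3

Codon 1 AUC (Ile): third position 3-fold.
Codon 2 CUU (Leu): third position 4-fold.
Codon 3 GGG (Gly): third position 4-fold.
Codon 4 GAG (Glu): third position 2-fold.
Codon 5 GUC (Val): third position 4-fold.
Four-fold degenerate third positions: 3.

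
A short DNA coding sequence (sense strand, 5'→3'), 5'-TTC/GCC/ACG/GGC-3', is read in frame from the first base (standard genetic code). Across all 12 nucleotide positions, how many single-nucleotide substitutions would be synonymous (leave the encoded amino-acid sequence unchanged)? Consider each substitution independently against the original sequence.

Codon 1 (TTC, Phe): 1 synonymous substitution.
Codon 2 (GCC, Ala): 3 synonymous substitutions.
Codon 3 (ACG, Thr): 3 synonymous substitutions.
Codon 4 (GGC, Gly): 3 synonymous substitutions.
Total: 1 + 3 + 3 + 3 = 10.

10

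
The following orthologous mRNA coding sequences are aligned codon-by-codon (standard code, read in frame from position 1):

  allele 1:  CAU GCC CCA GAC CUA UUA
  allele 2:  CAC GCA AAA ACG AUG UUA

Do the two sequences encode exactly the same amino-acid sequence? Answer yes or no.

no

Codon 1: CAU His / CAC His — synonymous.
Codon 2: GCC Ala / GCA Ala — synonymous.
Codon 3: CCA Pro / AAA Lys — nonsynonymous.
Codon 4: GAC Asp / ACG Thr — nonsynonymous.
Codon 5: CUA Leu / AUG Met — nonsynonymous.
Codon 6: UUA Leu / UUA Leu — identical.
Nonsynonymous differences: 3 → different protein.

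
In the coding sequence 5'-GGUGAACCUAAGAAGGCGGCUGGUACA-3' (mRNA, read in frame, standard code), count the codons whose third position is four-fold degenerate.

Codon 1 GGU (Gly): third position 4-fold.
Codon 2 GAA (Glu): third position 2-fold.
Codon 3 CCU (Pro): third position 4-fold.
Codon 4 AAG (Lys): third position 2-fold.
Codon 5 AAG (Lys): third position 2-fold.
Codon 6 GCG (Ala): third position 4-fold.
Codon 7 GCU (Ala): third position 4-fold.
Codon 8 GGU (Gly): third position 4-fold.
Codon 9 ACA (Thr): third position 4-fold.
Four-fold degenerate third positions: 6.

6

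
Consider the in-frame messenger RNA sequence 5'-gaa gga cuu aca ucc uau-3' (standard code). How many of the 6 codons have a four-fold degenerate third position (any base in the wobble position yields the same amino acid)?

4

Codon 1 GAA (Glu): third position 2-fold.
Codon 2 GGA (Gly): third position 4-fold.
Codon 3 CUU (Leu): third position 4-fold.
Codon 4 ACA (Thr): third position 4-fold.
Codon 5 UCC (Ser): third position 4-fold.
Codon 6 UAU (Tyr): third position 2-fold.
Four-fold degenerate third positions: 4.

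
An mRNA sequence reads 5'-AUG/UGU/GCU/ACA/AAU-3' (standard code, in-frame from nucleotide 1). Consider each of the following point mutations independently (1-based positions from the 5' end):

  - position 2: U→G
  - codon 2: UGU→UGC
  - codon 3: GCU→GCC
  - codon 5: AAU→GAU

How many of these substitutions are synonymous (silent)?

2

Codon 1: AUG (Met) → AGG (Arg) — missense.
Codon 2: UGU (Cys) → UGC (Cys) — synonymous.
Codon 3: GCU (Ala) → GCC (Ala) — synonymous.
Codon 5: AAU (Asn) → GAU (Asp) — missense.
Synonymous: 2 of 4.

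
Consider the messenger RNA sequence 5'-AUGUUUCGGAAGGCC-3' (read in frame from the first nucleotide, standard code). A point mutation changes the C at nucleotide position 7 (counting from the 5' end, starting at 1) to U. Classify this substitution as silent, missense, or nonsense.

missense

Position 7 falls in codon 3: CGG → Arg.
After the substitution the codon is UGG → Trp.
Arg ≠ Trp, so this is a missense mutation.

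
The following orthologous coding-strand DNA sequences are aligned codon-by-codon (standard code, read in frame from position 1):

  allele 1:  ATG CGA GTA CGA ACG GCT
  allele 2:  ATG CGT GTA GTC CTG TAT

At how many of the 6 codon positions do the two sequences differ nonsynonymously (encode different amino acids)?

3

Codon 1: ATG Met / ATG Met — identical.
Codon 2: CGA Arg / CGT Arg — synonymous.
Codon 3: GTA Val / GTA Val — identical.
Codon 4: CGA Arg / GTC Val — nonsynonymous.
Codon 5: ACG Thr / CTG Leu — nonsynonymous.
Codon 6: GCT Ala / TAT Tyr — nonsynonymous.
Nonsynonymous differences: 3.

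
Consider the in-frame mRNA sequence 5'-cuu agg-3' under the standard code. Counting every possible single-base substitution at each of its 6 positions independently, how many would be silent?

5

Codon 1 (CUU, Leu): 3 synonymous substitutions.
Codon 2 (AGG, Arg): 2 synonymous substitutions.
Total: 3 + 2 = 5.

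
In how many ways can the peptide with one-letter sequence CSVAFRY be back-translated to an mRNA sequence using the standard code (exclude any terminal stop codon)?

4608

Cys: 2 codons.
Ser: 6 codons.
Val: 4 codons.
Ala: 4 codons.
Phe: 2 codons.
Arg: 6 codons.
Tyr: 2 codons.
2 × 6 × 4 × 4 × 2 × 6 × 2 = 4608.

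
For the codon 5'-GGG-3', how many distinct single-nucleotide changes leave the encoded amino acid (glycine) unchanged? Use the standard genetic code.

Position 1: none → 0 synonymous.
Position 2: none → 0 synonymous.
Position 3: GGT, GGC, GGA → 3 synonymous.
Total: 0 + 0 + 3 = 3.

3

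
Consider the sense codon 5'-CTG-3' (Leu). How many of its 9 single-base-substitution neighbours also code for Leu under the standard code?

Position 1: TTG → 1 synonymous.
Position 2: none → 0 synonymous.
Position 3: CTT, CTC, CTA → 3 synonymous.
Total: 1 + 0 + 3 = 4.

4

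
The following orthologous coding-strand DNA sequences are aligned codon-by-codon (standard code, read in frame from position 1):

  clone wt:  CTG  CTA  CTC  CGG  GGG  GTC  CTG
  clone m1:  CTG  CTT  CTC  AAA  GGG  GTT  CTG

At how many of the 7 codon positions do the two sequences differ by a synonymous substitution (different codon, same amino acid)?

2

Codon 1: CTG Leu / CTG Leu — identical.
Codon 2: CTA Leu / CTT Leu — synonymous.
Codon 3: CTC Leu / CTC Leu — identical.
Codon 4: CGG Arg / AAA Lys — nonsynonymous.
Codon 5: GGG Gly / GGG Gly — identical.
Codon 6: GTC Val / GTT Val — synonymous.
Codon 7: CTG Leu / CTG Leu — identical.
Synonymous differences: 2.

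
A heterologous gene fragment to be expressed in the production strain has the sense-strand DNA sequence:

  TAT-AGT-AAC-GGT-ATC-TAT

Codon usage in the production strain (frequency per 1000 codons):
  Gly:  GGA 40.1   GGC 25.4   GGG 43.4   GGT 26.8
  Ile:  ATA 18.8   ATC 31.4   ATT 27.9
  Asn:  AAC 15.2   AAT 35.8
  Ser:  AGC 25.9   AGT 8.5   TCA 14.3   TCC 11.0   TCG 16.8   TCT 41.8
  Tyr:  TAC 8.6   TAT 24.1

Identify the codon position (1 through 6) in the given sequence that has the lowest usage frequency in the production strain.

Codon 1 TAT (Tyr): 24.1 per 1000.
Codon 2 AGT (Ser): 8.5 per 1000.
Codon 3 AAC (Asn): 15.2 per 1000.
Codon 4 GGT (Gly): 26.8 per 1000.
Codon 5 ATC (Ile): 31.4 per 1000.
Codon 6 TAT (Tyr): 24.1 per 1000.
Lowest frequency is 8.5 at codon 2.

2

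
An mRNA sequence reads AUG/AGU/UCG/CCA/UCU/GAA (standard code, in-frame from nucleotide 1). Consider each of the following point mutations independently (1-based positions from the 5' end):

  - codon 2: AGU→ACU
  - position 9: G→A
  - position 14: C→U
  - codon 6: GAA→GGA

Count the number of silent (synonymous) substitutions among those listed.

Codon 2: AGU (Ser) → ACU (Thr) — missense.
Codon 3: UCG (Ser) → UCA (Ser) — synonymous.
Codon 5: UCU (Ser) → UUU (Phe) — missense.
Codon 6: GAA (Glu) → GGA (Gly) — missense.
Synonymous: 1 of 4.

1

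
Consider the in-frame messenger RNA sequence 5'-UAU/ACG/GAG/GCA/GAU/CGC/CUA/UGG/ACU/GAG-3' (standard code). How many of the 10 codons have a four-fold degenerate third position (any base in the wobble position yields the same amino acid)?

5

Codon 1 UAU (Tyr): third position 2-fold.
Codon 2 ACG (Thr): third position 4-fold.
Codon 3 GAG (Glu): third position 2-fold.
Codon 4 GCA (Ala): third position 4-fold.
Codon 5 GAU (Asp): third position 2-fold.
Codon 6 CGC (Arg): third position 4-fold.
Codon 7 CUA (Leu): third position 4-fold.
Codon 8 UGG (Trp): third position 1-fold.
Codon 9 ACU (Thr): third position 4-fold.
Codon 10 GAG (Glu): third position 2-fold.
Four-fold degenerate third positions: 5.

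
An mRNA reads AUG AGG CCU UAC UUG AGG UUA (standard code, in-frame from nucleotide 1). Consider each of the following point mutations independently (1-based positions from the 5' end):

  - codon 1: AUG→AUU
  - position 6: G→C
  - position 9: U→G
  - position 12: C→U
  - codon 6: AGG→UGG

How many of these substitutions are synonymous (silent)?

Codon 1: AUG (Met) → AUU (Ile) — missense.
Codon 2: AGG (Arg) → AGC (Ser) — missense.
Codon 3: CCU (Pro) → CCG (Pro) — synonymous.
Codon 4: UAC (Tyr) → UAU (Tyr) — synonymous.
Codon 6: AGG (Arg) → UGG (Trp) — missense.
Synonymous: 2 of 5.

2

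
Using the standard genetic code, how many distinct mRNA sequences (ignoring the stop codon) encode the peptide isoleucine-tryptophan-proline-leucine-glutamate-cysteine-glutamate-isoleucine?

Ile: 3 codons.
Trp: 1 codon.
Pro: 4 codons.
Leu: 6 codons.
Glu: 2 codons.
Cys: 2 codons.
Glu: 2 codons.
Ile: 3 codons.
3 × 1 × 4 × 6 × 2 × 2 × 2 × 3 = 1728.

1728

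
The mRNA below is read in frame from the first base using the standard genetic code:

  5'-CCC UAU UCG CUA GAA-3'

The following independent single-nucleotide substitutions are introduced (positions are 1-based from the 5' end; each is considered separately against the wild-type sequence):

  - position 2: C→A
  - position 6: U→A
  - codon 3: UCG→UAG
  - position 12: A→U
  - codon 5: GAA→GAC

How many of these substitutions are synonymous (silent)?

Codon 1: CCC (Pro) → CAC (His) — missense.
Codon 2: UAU (Tyr) → UAA (Stop) — nonsense.
Codon 3: UCG (Ser) → UAG (Stop) — nonsense.
Codon 4: CUA (Leu) → CUU (Leu) — synonymous.
Codon 5: GAA (Glu) → GAC (Asp) — missense.
Synonymous: 1 of 5.

1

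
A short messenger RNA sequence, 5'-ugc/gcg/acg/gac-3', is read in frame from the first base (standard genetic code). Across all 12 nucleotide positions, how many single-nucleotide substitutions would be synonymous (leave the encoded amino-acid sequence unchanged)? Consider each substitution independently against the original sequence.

8

Codon 1 (UGC, Cys): 1 synonymous substitution.
Codon 2 (GCG, Ala): 3 synonymous substitutions.
Codon 3 (ACG, Thr): 3 synonymous substitutions.
Codon 4 (GAC, Asp): 1 synonymous substitution.
Total: 1 + 3 + 3 + 1 = 8.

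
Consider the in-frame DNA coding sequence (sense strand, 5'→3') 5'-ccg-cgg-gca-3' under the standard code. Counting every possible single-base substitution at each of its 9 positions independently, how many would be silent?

Codon 1 (CCG, Pro): 3 synonymous substitutions.
Codon 2 (CGG, Arg): 4 synonymous substitutions.
Codon 3 (GCA, Ala): 3 synonymous substitutions.
Total: 3 + 4 + 3 = 10.

10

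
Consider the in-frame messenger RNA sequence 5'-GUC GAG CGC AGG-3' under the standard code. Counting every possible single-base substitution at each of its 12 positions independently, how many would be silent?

Codon 1 (GUC, Val): 3 synonymous substitutions.
Codon 2 (GAG, Glu): 1 synonymous substitution.
Codon 3 (CGC, Arg): 3 synonymous substitutions.
Codon 4 (AGG, Arg): 2 synonymous substitutions.
Total: 3 + 1 + 3 + 2 = 9.

9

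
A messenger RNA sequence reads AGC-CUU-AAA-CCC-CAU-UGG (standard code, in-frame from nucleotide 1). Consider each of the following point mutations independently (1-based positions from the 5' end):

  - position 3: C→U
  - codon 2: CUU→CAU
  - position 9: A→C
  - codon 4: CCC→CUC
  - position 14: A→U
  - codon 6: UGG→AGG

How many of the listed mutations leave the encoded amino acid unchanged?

1

Codon 1: AGC (Ser) → AGU (Ser) — synonymous.
Codon 2: CUU (Leu) → CAU (His) — missense.
Codon 3: AAA (Lys) → AAC (Asn) — missense.
Codon 4: CCC (Pro) → CUC (Leu) — missense.
Codon 5: CAU (His) → CUU (Leu) — missense.
Codon 6: UGG (Trp) → AGG (Arg) — missense.
Synonymous: 1 of 6.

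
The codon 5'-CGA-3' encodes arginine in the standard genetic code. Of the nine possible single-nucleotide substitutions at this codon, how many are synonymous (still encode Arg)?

Position 1: AGA → 1 synonymous.
Position 2: none → 0 synonymous.
Position 3: CGU, CGC, CGG → 3 synonymous.
Total: 1 + 0 + 3 = 4.

4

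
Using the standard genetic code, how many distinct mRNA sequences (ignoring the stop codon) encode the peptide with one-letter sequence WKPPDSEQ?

Trp: 1 codon.
Lys: 2 codons.
Pro: 4 codons.
Pro: 4 codons.
Asp: 2 codons.
Ser: 6 codons.
Glu: 2 codons.
Gln: 2 codons.
1 × 2 × 4 × 4 × 2 × 6 × 2 × 2 = 1536.

1536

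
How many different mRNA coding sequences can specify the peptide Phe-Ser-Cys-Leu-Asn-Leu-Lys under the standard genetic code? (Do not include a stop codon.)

Phe: 2 codons.
Ser: 6 codons.
Cys: 2 codons.
Leu: 6 codons.
Asn: 2 codons.
Leu: 6 codons.
Lys: 2 codons.
2 × 6 × 2 × 6 × 2 × 6 × 2 = 3456.

3456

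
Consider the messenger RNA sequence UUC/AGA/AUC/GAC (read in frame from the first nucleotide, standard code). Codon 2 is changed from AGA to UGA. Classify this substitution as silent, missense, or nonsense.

nonsense

Position 4 falls in codon 2: AGA → Arg.
After the substitution the codon is UGA → Stop.
The new codon is a stop codon, so this is a nonsense mutation.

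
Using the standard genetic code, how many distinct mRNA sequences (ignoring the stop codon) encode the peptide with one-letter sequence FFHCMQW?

Phe: 2 codons.
Phe: 2 codons.
His: 2 codons.
Cys: 2 codons.
Met: 1 codon.
Gln: 2 codons.
Trp: 1 codon.
2 × 2 × 2 × 2 × 1 × 2 × 1 = 32.

32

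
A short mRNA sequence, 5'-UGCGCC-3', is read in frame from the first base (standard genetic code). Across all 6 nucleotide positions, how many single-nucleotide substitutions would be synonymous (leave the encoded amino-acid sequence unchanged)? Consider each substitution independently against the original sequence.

4

Codon 1 (UGC, Cys): 1 synonymous substitution.
Codon 2 (GCC, Ala): 3 synonymous substitutions.
Total: 1 + 3 = 4.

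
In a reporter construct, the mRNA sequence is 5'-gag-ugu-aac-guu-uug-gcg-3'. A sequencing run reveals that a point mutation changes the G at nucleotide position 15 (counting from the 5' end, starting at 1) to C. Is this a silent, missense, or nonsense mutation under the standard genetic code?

missense

Position 15 falls in codon 5: UUG → Leu.
After the substitution the codon is UUC → Phe.
Leu ≠ Phe, so this is a missense mutation.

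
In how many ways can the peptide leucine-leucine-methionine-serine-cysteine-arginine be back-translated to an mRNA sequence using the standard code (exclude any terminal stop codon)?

2592

Leu: 6 codons.
Leu: 6 codons.
Met: 1 codon.
Ser: 6 codons.
Cys: 2 codons.
Arg: 6 codons.
6 × 6 × 1 × 6 × 2 × 6 = 2592.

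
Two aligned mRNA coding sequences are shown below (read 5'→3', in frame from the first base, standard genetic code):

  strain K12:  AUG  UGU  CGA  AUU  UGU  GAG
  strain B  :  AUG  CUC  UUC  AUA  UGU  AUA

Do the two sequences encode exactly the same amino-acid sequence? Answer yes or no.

Codon 1: AUG Met / AUG Met — identical.
Codon 2: UGU Cys / CUC Leu — nonsynonymous.
Codon 3: CGA Arg / UUC Phe — nonsynonymous.
Codon 4: AUU Ile / AUA Ile — synonymous.
Codon 5: UGU Cys / UGU Cys — identical.
Codon 6: GAG Glu / AUA Ile — nonsynonymous.
Nonsynonymous differences: 3 → different protein.

no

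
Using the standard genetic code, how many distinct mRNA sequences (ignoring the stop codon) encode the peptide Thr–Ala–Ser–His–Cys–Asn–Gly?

Thr: 4 codons.
Ala: 4 codons.
Ser: 6 codons.
His: 2 codons.
Cys: 2 codons.
Asn: 2 codons.
Gly: 4 codons.
4 × 4 × 6 × 2 × 2 × 2 × 4 = 3072.

3072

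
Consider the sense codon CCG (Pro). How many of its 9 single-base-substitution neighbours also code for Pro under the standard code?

3

Position 1: none → 0 synonymous.
Position 2: none → 0 synonymous.
Position 3: CCT, CCC, CCA → 3 synonymous.
Total: 0 + 0 + 3 = 3.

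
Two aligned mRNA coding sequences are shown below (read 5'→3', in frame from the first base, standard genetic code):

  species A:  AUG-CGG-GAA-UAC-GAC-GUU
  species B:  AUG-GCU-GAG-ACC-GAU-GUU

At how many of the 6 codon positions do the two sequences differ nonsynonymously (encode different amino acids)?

2

Codon 1: AUG Met / AUG Met — identical.
Codon 2: CGG Arg / GCU Ala — nonsynonymous.
Codon 3: GAA Glu / GAG Glu — synonymous.
Codon 4: UAC Tyr / ACC Thr — nonsynonymous.
Codon 5: GAC Asp / GAU Asp — synonymous.
Codon 6: GUU Val / GUU Val — identical.
Nonsynonymous differences: 2.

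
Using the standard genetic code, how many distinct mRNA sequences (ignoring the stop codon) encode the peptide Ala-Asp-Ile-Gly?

96

Ala: 4 codons.
Asp: 2 codons.
Ile: 3 codons.
Gly: 4 codons.
4 × 2 × 3 × 4 = 96.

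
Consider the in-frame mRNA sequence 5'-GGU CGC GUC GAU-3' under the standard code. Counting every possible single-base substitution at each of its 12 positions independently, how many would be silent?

Codon 1 (GGU, Gly): 3 synonymous substitutions.
Codon 2 (CGC, Arg): 3 synonymous substitutions.
Codon 3 (GUC, Val): 3 synonymous substitutions.
Codon 4 (GAU, Asp): 1 synonymous substitution.
Total: 3 + 3 + 3 + 1 = 10.

10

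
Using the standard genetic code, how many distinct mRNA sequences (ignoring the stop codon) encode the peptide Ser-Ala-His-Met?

48

Ser: 6 codons.
Ala: 4 codons.
His: 2 codons.
Met: 1 codon.
6 × 4 × 2 × 1 = 48.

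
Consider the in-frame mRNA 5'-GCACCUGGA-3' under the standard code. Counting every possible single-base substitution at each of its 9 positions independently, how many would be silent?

Codon 1 (GCA, Ala): 3 synonymous substitutions.
Codon 2 (CCU, Pro): 3 synonymous substitutions.
Codon 3 (GGA, Gly): 3 synonymous substitutions.
Total: 3 + 3 + 3 = 9.

9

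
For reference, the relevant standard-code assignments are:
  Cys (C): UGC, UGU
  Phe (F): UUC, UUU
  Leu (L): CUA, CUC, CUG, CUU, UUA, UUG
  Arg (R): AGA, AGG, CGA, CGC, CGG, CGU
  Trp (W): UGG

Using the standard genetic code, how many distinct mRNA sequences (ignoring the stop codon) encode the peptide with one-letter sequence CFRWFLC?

Cys: 2 codons.
Phe: 2 codons.
Arg: 6 codons.
Trp: 1 codon.
Phe: 2 codons.
Leu: 6 codons.
Cys: 2 codons.
2 × 2 × 6 × 1 × 2 × 6 × 2 = 576.

576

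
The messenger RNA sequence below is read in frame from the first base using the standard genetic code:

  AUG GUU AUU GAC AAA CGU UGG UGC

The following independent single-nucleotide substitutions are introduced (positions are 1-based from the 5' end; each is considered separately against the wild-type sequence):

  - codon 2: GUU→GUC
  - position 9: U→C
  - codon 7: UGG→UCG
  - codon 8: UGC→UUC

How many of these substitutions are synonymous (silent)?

Codon 2: GUU (Val) → GUC (Val) — synonymous.
Codon 3: AUU (Ile) → AUC (Ile) — synonymous.
Codon 7: UGG (Trp) → UCG (Ser) — missense.
Codon 8: UGC (Cys) → UUC (Phe) — missense.
Synonymous: 2 of 4.

2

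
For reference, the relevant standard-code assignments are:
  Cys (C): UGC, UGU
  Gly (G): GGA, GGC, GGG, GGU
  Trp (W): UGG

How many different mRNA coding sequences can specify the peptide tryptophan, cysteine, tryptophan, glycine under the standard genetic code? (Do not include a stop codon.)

8

Trp: 1 codon.
Cys: 2 codons.
Trp: 1 codon.
Gly: 4 codons.
1 × 2 × 1 × 4 = 8.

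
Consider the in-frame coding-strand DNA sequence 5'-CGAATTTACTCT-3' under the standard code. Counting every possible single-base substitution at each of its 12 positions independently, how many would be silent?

Codon 1 (CGA, Arg): 4 synonymous substitutions.
Codon 2 (ATT, Ile): 2 synonymous substitutions.
Codon 3 (TAC, Tyr): 1 synonymous substitution.
Codon 4 (TCT, Ser): 3 synonymous substitutions.
Total: 4 + 2 + 1 + 3 = 10.

10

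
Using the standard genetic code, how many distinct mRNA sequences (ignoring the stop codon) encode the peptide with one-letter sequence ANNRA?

384

Ala: 4 codons.
Asn: 2 codons.
Asn: 2 codons.
Arg: 6 codons.
Ala: 4 codons.
4 × 2 × 2 × 6 × 4 = 384.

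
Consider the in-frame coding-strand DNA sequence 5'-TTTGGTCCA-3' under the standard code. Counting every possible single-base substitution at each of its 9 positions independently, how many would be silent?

7

Codon 1 (TTT, Phe): 1 synonymous substitution.
Codon 2 (GGT, Gly): 3 synonymous substitutions.
Codon 3 (CCA, Pro): 3 synonymous substitutions.
Total: 1 + 3 + 3 = 7.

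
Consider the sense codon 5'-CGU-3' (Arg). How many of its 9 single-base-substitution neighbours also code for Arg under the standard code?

Position 1: none → 0 synonymous.
Position 2: none → 0 synonymous.
Position 3: CGC, CGA, CGG → 3 synonymous.
Total: 0 + 0 + 3 = 3.

3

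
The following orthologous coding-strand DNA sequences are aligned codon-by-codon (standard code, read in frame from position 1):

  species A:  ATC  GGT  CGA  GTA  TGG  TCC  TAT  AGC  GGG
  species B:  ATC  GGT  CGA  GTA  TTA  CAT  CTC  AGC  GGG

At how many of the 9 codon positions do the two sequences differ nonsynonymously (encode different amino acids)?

Codon 1: ATC Ile / ATC Ile — identical.
Codon 2: GGT Gly / GGT Gly — identical.
Codon 3: CGA Arg / CGA Arg — identical.
Codon 4: GTA Val / GTA Val — identical.
Codon 5: TGG Trp / TTA Leu — nonsynonymous.
Codon 6: TCC Ser / CAT His — nonsynonymous.
Codon 7: TAT Tyr / CTC Leu — nonsynonymous.
Codon 8: AGC Ser / AGC Ser — identical.
Codon 9: GGG Gly / GGG Gly — identical.
Nonsynonymous differences: 3.

3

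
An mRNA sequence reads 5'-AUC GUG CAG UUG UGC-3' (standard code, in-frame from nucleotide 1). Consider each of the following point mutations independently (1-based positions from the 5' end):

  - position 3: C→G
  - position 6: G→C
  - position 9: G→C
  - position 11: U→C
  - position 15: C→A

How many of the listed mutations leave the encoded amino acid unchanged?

1

Codon 1: AUC (Ile) → AUG (Met) — missense.
Codon 2: GUG (Val) → GUC (Val) — synonymous.
Codon 3: CAG (Gln) → CAC (His) — missense.
Codon 4: UUG (Leu) → UCG (Ser) — missense.
Codon 5: UGC (Cys) → UGA (Stop) — nonsense.
Synonymous: 1 of 5.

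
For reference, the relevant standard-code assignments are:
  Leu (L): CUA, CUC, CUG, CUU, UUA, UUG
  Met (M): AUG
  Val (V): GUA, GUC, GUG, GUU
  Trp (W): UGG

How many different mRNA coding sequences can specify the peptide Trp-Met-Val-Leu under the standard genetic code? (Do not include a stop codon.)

24

Trp: 1 codon.
Met: 1 codon.
Val: 4 codons.
Leu: 6 codons.
1 × 1 × 4 × 6 = 24.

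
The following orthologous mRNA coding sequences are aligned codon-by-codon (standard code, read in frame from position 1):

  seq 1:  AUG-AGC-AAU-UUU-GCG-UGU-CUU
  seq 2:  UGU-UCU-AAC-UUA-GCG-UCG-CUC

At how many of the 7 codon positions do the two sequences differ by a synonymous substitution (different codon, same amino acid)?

3

Codon 1: AUG Met / UGU Cys — nonsynonymous.
Codon 2: AGC Ser / UCU Ser — synonymous.
Codon 3: AAU Asn / AAC Asn — synonymous.
Codon 4: UUU Phe / UUA Leu — nonsynonymous.
Codon 5: GCG Ala / GCG Ala — identical.
Codon 6: UGU Cys / UCG Ser — nonsynonymous.
Codon 7: CUU Leu / CUC Leu — synonymous.
Synonymous differences: 3.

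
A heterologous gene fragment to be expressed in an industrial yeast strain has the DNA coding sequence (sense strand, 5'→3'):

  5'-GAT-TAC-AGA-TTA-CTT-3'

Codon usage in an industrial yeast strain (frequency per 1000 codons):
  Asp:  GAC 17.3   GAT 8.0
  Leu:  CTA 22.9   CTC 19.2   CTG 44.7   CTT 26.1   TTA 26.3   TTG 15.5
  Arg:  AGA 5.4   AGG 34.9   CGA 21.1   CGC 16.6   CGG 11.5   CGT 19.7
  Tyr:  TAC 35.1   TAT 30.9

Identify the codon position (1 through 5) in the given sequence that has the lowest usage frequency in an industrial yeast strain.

3

Codon 1 GAT (Asp): 8.0 per 1000.
Codon 2 TAC (Tyr): 35.1 per 1000.
Codon 3 AGA (Arg): 5.4 per 1000.
Codon 4 TTA (Leu): 26.3 per 1000.
Codon 5 CTT (Leu): 26.1 per 1000.
Lowest frequency is 5.4 at codon 3.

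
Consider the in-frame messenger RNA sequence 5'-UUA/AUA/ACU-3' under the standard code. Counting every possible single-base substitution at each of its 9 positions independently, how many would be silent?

Codon 1 (UUA, Leu): 2 synonymous substitutions.
Codon 2 (AUA, Ile): 2 synonymous substitutions.
Codon 3 (ACU, Thr): 3 synonymous substitutions.
Total: 2 + 2 + 3 = 7.

7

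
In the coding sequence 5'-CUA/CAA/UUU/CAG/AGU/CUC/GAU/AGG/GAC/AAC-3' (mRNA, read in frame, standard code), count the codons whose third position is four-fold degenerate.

Codon 1 CUA (Leu): third position 4-fold.
Codon 2 CAA (Gln): third position 2-fold.
Codon 3 UUU (Phe): third position 2-fold.
Codon 4 CAG (Gln): third position 2-fold.
Codon 5 AGU (Ser): third position 2-fold.
Codon 6 CUC (Leu): third position 4-fold.
Codon 7 GAU (Asp): third position 2-fold.
Codon 8 AGG (Arg): third position 2-fold.
Codon 9 GAC (Asp): third position 2-fold.
Codon 10 AAC (Asn): third position 2-fold.
Four-fold degenerate third positions: 2.

2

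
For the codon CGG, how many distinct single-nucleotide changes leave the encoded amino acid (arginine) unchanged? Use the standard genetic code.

4

Position 1: AGG → 1 synonymous.
Position 2: none → 0 synonymous.
Position 3: CGT, CGC, CGA → 3 synonymous.
Total: 1 + 0 + 3 = 4.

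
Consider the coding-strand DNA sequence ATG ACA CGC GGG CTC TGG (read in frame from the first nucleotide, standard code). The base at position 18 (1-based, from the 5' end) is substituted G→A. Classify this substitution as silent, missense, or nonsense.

Position 18 falls in codon 6: TGG → Trp.
After the substitution the codon is TGA → Stop.
The new codon is a stop codon, so this is a nonsense mutation.

nonsense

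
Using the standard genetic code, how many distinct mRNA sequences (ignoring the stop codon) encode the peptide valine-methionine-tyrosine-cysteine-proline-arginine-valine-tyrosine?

Val: 4 codons.
Met: 1 codon.
Tyr: 2 codons.
Cys: 2 codons.
Pro: 4 codons.
Arg: 6 codons.
Val: 4 codons.
Tyr: 2 codons.
4 × 1 × 2 × 2 × 4 × 6 × 4 × 2 = 3072.

3072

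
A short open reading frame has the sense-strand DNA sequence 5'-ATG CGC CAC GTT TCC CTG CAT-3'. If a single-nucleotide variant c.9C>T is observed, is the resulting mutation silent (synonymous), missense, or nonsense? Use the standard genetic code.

Position 9 falls in codon 3: CAC → His.
After the substitution the codon is CAT → His.
Both encode His, so the change is synonymous.

silent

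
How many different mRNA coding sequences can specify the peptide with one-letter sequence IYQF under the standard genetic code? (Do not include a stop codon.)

Ile: 3 codons.
Tyr: 2 codons.
Gln: 2 codons.
Phe: 2 codons.
3 × 2 × 2 × 2 = 24.

24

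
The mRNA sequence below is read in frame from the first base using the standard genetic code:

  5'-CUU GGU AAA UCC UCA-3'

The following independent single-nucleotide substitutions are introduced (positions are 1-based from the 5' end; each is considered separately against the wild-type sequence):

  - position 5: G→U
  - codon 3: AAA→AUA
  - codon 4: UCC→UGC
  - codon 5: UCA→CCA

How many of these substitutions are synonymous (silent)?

0

Codon 2: GGU (Gly) → GUU (Val) — missense.
Codon 3: AAA (Lys) → AUA (Ile) — missense.
Codon 4: UCC (Ser) → UGC (Cys) — missense.
Codon 5: UCA (Ser) → CCA (Pro) — missense.
Synonymous: 0 of 4.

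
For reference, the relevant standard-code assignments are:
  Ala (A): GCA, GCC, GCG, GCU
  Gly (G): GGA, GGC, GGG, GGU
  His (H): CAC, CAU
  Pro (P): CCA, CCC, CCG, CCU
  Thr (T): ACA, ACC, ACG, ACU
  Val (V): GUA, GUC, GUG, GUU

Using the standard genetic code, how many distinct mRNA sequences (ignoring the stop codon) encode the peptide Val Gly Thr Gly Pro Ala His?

Val: 4 codons.
Gly: 4 codons.
Thr: 4 codons.
Gly: 4 codons.
Pro: 4 codons.
Ala: 4 codons.
His: 2 codons.
4 × 4 × 4 × 4 × 4 × 4 × 2 = 8192.

8192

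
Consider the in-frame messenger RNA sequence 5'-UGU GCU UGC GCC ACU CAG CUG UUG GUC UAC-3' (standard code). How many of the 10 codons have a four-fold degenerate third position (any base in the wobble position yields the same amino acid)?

5

Codon 1 UGU (Cys): third position 2-fold.
Codon 2 GCU (Ala): third position 4-fold.
Codon 3 UGC (Cys): third position 2-fold.
Codon 4 GCC (Ala): third position 4-fold.
Codon 5 ACU (Thr): third position 4-fold.
Codon 6 CAG (Gln): third position 2-fold.
Codon 7 CUG (Leu): third position 4-fold.
Codon 8 UUG (Leu): third position 2-fold.
Codon 9 GUC (Val): third position 4-fold.
Codon 10 UAC (Tyr): third position 2-fold.
Four-fold degenerate third positions: 5.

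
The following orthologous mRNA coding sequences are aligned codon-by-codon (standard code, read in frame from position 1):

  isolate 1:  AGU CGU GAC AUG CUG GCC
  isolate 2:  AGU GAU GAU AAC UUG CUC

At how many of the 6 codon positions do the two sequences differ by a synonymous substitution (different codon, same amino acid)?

Codon 1: AGU Ser / AGU Ser — identical.
Codon 2: CGU Arg / GAU Asp — nonsynonymous.
Codon 3: GAC Asp / GAU Asp — synonymous.
Codon 4: AUG Met / AAC Asn — nonsynonymous.
Codon 5: CUG Leu / UUG Leu — synonymous.
Codon 6: GCC Ala / CUC Leu — nonsynonymous.
Synonymous differences: 2.

2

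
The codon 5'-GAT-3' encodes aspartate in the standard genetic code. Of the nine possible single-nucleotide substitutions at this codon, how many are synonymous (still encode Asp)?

Position 1: none → 0 synonymous.
Position 2: none → 0 synonymous.
Position 3: GAC → 1 synonymous.
Total: 0 + 0 + 1 = 1.

1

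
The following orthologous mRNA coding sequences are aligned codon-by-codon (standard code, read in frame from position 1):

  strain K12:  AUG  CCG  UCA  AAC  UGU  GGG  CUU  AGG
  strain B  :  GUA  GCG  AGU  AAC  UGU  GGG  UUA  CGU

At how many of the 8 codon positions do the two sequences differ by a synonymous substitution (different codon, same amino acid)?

Codon 1: AUG Met / GUA Val — nonsynonymous.
Codon 2: CCG Pro / GCG Ala — nonsynonymous.
Codon 3: UCA Ser / AGU Ser — synonymous.
Codon 4: AAC Asn / AAC Asn — identical.
Codon 5: UGU Cys / UGU Cys — identical.
Codon 6: GGG Gly / GGG Gly — identical.
Codon 7: CUU Leu / UUA Leu — synonymous.
Codon 8: AGG Arg / CGU Arg — synonymous.
Synonymous differences: 3.

3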